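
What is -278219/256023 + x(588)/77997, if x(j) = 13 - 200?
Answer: -7249374548/6656341977 ≈ -1.0891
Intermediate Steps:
x(j) = -187
-278219/256023 + x(588)/77997 = -278219/256023 - 187/77997 = -7249374548/6656341977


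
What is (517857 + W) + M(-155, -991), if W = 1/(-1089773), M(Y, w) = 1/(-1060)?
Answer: 598207369957827/1155159380 ≈ 5.1786e+5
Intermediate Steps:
M(Y, w) = -1/1060
W = -1/1089773 ≈ -9.1762e-7
(517857 + W) + M(-155, -991) = (517857 - 1/1089773) - 1/1060 = 564346576460/1089773 - 1/1060 = 598207369957827/1155159380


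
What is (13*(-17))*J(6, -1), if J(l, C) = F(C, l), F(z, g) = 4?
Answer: -884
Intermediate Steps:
J(l, C) = 4
(13*(-17))*J(6, -1) = (13*(-17))*4 = -221*4 = -884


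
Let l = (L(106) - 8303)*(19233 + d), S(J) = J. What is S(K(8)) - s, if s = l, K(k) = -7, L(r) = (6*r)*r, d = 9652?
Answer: -1707479012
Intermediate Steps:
L(r) = 6*r²
l = 1707479005 (l = (6*106² - 8303)*(19233 + 9652) = (6*11236 - 8303)*28885 = (67416 - 8303)*28885 = 59113*28885 = 1707479005)
s = 1707479005
S(K(8)) - s = -7 - 1*1707479005 = -7 - 1707479005 = -1707479012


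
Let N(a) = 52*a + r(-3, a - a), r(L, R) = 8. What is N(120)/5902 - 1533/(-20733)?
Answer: 23097925/20394361 ≈ 1.1326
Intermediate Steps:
N(a) = 8 + 52*a (N(a) = 52*a + 8 = 8 + 52*a)
N(120)/5902 - 1533/(-20733) = (8 + 52*120)/5902 - 1533/(-20733) = (8 + 6240)*(1/5902) - 1533*(-1/20733) = 6248*(1/5902) + 511/6911 = 3124/2951 + 511/6911 = 23097925/20394361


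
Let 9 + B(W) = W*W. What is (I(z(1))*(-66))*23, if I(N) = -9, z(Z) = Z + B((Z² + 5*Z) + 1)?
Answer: 13662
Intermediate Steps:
B(W) = -9 + W² (B(W) = -9 + W*W = -9 + W²)
z(Z) = -9 + Z + (1 + Z² + 5*Z)² (z(Z) = Z + (-9 + ((Z² + 5*Z) + 1)²) = Z + (-9 + (1 + Z² + 5*Z)²) = -9 + Z + (1 + Z² + 5*Z)²)
(I(z(1))*(-66))*23 = -9*(-66)*23 = 594*23 = 13662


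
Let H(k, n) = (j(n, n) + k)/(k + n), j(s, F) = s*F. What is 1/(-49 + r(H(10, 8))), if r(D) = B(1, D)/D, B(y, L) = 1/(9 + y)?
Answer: -370/18121 ≈ -0.020418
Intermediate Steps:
j(s, F) = F*s
H(k, n) = (k + n²)/(k + n) (H(k, n) = (n*n + k)/(k + n) = (n² + k)/(k + n) = (k + n²)/(k + n))
r(D) = 1/(10*D) (r(D) = 1/((9 + 1)*D) = 1/(10*D))
1/(-49 + r(H(10, 8))) = 1/(-49 + 1/(10*(((10 + 8²)/(10 + 8))))) = 1/(-49 + 1/(10*(((10 + 64)/18)))) = 1/(-49 + 1/(10*(((1/18)*74)))) = 1/(-49 + 1/(10*(37/9))) = 1/(-49 + (⅒)*(9/37)) = 1/(-49 + 9/370) = 1/(-18121/370) = -370/18121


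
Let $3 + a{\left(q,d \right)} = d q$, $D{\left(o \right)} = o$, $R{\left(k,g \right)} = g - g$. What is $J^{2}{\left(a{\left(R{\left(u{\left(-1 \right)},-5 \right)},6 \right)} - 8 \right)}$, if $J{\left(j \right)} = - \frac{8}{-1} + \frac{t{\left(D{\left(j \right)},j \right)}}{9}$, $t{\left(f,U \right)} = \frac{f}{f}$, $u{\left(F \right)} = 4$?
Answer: $\frac{5329}{81} \approx 65.79$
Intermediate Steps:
$R{\left(k,g \right)} = 0$
$a{\left(q,d \right)} = -3 + d q$
$t{\left(f,U \right)} = 1$
$J{\left(j \right)} = \frac{73}{9}$ ($J{\left(j \right)} = - \frac{8}{-1} + 1 \cdot \frac{1}{9} = \left(-8\right) \left(-1\right) + 1 \cdot \frac{1}{9} = 8 + \frac{1}{9} = \frac{73}{9}$)
$J^{2}{\left(a{\left(R{\left(u{\left(-1 \right)},-5 \right)},6 \right)} - 8 \right)} = \left(\frac{73}{9}\right)^{2} = \frac{5329}{81}$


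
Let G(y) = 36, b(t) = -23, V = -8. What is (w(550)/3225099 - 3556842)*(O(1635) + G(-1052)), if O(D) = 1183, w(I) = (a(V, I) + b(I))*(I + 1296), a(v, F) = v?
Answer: -13983353346557896/3225099 ≈ -4.3358e+9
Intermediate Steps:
w(I) = -40176 - 31*I (w(I) = (-8 - 23)*(I + 1296) = -31*(1296 + I) = -40176 - 31*I)
(w(550)/3225099 - 3556842)*(O(1635) + G(-1052)) = ((-40176 - 31*550)/3225099 - 3556842)*(1183 + 36) = ((-40176 - 17050)*(1/3225099) - 3556842)*1219 = (-57226*1/3225099 - 3556842)*1219 = (-57226/3225099 - 3556842)*1219 = -11471167634584/3225099*1219 = -13983353346557896/3225099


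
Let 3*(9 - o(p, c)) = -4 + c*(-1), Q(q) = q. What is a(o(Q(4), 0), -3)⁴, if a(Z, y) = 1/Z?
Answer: 81/923521 ≈ 8.7708e-5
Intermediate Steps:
o(p, c) = 31/3 + c/3 (o(p, c) = 9 - (-4 + c*(-1))/3 = 9 - (-4 - c)/3 = 9 + (4/3 + c/3) = 31/3 + c/3)
a(o(Q(4), 0), -3)⁴ = (1/(31/3 + (⅓)*0))⁴ = (1/(31/3 + 0))⁴ = (1/(31/3))⁴ = (3/31)⁴ = 81/923521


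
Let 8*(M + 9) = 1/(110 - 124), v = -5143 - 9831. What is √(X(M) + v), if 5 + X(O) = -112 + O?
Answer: I*√11838407/28 ≈ 122.88*I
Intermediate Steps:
v = -14974
M = -1009/112 (M = -9 + 1/(8*(110 - 124)) = -9 + (⅛)/(-14) = -9 + (⅛)*(-1/14) = -9 - 1/112 = -1009/112 ≈ -9.0089)
X(O) = -117 + O (X(O) = -5 + (-112 + O) = -117 + O)
√(X(M) + v) = √((-117 - 1009/112) - 14974) = √(-14113/112 - 14974) = √(-1691201/112) = I*√11838407/28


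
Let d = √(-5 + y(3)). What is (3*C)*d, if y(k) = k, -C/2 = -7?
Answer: 42*I*√2 ≈ 59.397*I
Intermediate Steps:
C = 14 (C = -2*(-7) = 14)
d = I*√2 (d = √(-5 + 3) = √(-2) = I*√2 ≈ 1.4142*I)
(3*C)*d = (3*14)*(I*√2) = 42*(I*√2) = 42*I*√2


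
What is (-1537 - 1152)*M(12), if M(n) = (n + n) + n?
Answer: -96804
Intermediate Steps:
M(n) = 3*n (M(n) = 2*n + n = 3*n)
(-1537 - 1152)*M(12) = (-1537 - 1152)*(3*12) = -2689*36 = -96804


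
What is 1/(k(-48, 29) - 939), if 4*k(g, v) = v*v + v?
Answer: -2/1443 ≈ -0.0013860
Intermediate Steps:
k(g, v) = v/4 + v²/4 (k(g, v) = (v*v + v)/4 = (v² + v)/4 = (v + v²)/4 = v/4 + v²/4)
1/(k(-48, 29) - 939) = 1/((¼)*29*(1 + 29) - 939) = 1/((¼)*29*30 - 939) = 1/(435/2 - 939) = 1/(-1443/2) = -2/1443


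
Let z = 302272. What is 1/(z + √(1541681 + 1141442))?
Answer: 302272/91365678861 - √2683123/91365678861 ≈ 3.2904e-6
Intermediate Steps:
1/(z + √(1541681 + 1141442)) = 1/(302272 + √(1541681 + 1141442)) = 1/(302272 + √2683123)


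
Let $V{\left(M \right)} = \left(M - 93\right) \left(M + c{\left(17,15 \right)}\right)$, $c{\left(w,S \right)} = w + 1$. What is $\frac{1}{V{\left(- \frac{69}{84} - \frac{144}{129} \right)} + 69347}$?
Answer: $\frac{1449616}{98315976357} \approx 1.4744 \cdot 10^{-5}$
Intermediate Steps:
$c{\left(w,S \right)} = 1 + w$
$V{\left(M \right)} = \left(-93 + M\right) \left(18 + M\right)$ ($V{\left(M \right)} = \left(M - 93\right) \left(M + \left(1 + 17\right)\right) = \left(-93 + M\right) \left(M + 18\right) = \left(-93 + M\right) \left(18 + M\right)$)
$\frac{1}{V{\left(- \frac{69}{84} - \frac{144}{129} \right)} + 69347} = \frac{1}{\left(-1674 + \left(- \frac{69}{84} - \frac{144}{129}\right)^{2} - 75 \left(- \frac{69}{84} - \frac{144}{129}\right)\right) + 69347} = \frac{1}{\left(-1674 + \left(\left(-69\right) \frac{1}{84} - \frac{48}{43}\right)^{2} - 75 \left(\left(-69\right) \frac{1}{84} - \frac{48}{43}\right)\right) + 69347} = \frac{1}{\left(-1674 + \left(- \frac{23}{28} - \frac{48}{43}\right)^{2} - 75 \left(- \frac{23}{28} - \frac{48}{43}\right)\right) + 69347} = \frac{1}{\left(-1674 + \left(- \frac{2333}{1204}\right)^{2} - - \frac{174975}{1204}\right) + 69347} = \frac{1}{\left(-1674 + \frac{5442889}{1449616} + \frac{174975}{1204}\right) + 69347} = \frac{1}{- \frac{2210544395}{1449616} + 69347} = \frac{1}{\frac{98315976357}{1449616}} = \frac{1449616}{98315976357}$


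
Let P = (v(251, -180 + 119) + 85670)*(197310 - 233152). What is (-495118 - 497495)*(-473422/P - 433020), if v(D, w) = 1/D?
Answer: 165635210007416734742067/385358327491 ≈ 4.2982e+11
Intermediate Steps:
P = -770716654982/251 (P = (1/251 + 85670)*(197310 - 233152) = (1/251 + 85670)*(-35842) = (21503171/251)*(-35842) = -770716654982/251 ≈ -3.0706e+9)
(-495118 - 497495)*(-473422/P - 433020) = (-495118 - 497495)*(-473422/(-770716654982/251) - 433020) = -992613*(-473422*(-251/770716654982) - 433020) = -992613*(59414461/385358327491 - 433020) = -992613*(-166867862910738359/385358327491) = 165635210007416734742067/385358327491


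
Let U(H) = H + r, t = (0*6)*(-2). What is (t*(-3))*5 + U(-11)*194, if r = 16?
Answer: 970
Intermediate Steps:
t = 0 (t = 0*(-2) = 0)
U(H) = 16 + H (U(H) = H + 16 = 16 + H)
(t*(-3))*5 + U(-11)*194 = (0*(-3))*5 + (16 - 11)*194 = 0*5 + 5*194 = 0 + 970 = 970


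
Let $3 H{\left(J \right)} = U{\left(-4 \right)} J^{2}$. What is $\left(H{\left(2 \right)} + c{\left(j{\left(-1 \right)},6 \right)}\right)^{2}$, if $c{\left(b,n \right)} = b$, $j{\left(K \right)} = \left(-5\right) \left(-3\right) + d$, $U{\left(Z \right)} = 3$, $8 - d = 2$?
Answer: $625$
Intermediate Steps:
$d = 6$ ($d = 8 - 2 = 6$)
$j{\left(K \right)} = 21$ ($j{\left(K \right)} = \left(-5\right) \left(-3\right) + 6 = 15 + 6 = 21$)
$H{\left(J \right)} = J^{2}$ ($H{\left(J \right)} = \frac{3 J^{2}}{3} = J^{2}$)
$\left(H{\left(2 \right)} + c{\left(j{\left(-1 \right)},6 \right)}\right)^{2} = \left(2^{2} + 21\right)^{2} = \left(4 + 21\right)^{2} = 25^{2} = 625$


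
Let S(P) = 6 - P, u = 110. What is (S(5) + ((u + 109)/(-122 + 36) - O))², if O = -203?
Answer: 300155625/7396 ≈ 40584.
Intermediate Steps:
(S(5) + ((u + 109)/(-122 + 36) - O))² = ((6 - 1*5) + ((110 + 109)/(-122 + 36) - 1*(-203)))² = ((6 - 5) + (219/(-86) + 203))² = (1 + (219*(-1/86) + 203))² = (1 + (-219/86 + 203))² = (1 + 17239/86)² = (17325/86)² = 300155625/7396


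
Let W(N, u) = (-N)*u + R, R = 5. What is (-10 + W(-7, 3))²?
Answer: 256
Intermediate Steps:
W(N, u) = 5 - N*u (W(N, u) = (-N)*u + 5 = -N*u + 5 = 5 - N*u)
(-10 + W(-7, 3))² = (-10 + (5 - 1*(-7)*3))² = (-10 + (5 + 21))² = (-10 + 26)² = 16² = 256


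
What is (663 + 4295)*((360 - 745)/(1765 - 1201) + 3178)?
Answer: 4442385353/282 ≈ 1.5753e+7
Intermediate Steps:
(663 + 4295)*((360 - 745)/(1765 - 1201) + 3178) = 4958*(-385/564 + 3178) = 4958*(1792007/564) = 4442385353/282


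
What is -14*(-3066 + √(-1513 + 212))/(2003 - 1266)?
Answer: 42924/737 - 14*I*√1301/737 ≈ 58.242 - 0.68517*I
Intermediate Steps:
-14*(-3066 + √(-1513 + 212))/(2003 - 1266) = -14*(-3066 + √(-1301))/737 = -14*(-3066 + I*√1301)/737 = -14*(-3066/737 + I*√1301/737) = 42924/737 - 14*I*√1301/737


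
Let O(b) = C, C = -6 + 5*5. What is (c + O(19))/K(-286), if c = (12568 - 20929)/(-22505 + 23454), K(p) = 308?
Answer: 4835/146146 ≈ 0.033083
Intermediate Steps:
C = 19 (C = -6 + 25 = 19)
O(b) = 19
c = -8361/949 ≈ -8.8103
(c + O(19))/K(-286) = (-8361/949 + 19)/308 = (9670/949)*(1/308) = 4835/146146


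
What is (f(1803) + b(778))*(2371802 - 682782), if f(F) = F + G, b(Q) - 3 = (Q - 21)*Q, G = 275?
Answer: 998256423540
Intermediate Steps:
b(Q) = 3 + Q*(-21 + Q) (b(Q) = 3 + (Q - 21)*Q = 3 + (-21 + Q)*Q = 3 + Q*(-21 + Q))
f(F) = 275 + F (f(F) = F + 275 = 275 + F)
(f(1803) + b(778))*(2371802 - 682782) = ((275 + 1803) + (3 + 778**2 - 21*778))*(2371802 - 682782) = (2078 + (3 + 605284 - 16338))*1689020 = (2078 + 588949)*1689020 = 591027*1689020 = 998256423540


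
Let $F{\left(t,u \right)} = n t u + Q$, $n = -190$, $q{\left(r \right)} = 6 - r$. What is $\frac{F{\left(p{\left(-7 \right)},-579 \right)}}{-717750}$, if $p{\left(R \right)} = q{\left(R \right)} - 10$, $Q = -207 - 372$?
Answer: $- \frac{109817}{239250} \approx -0.45901$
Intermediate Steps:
$Q = -579$ ($Q = -207 - 372 = -579$)
$p{\left(R \right)} = -4 - R$ ($p{\left(R \right)} = \left(6 - R\right) - 10 = -4 - R$)
$F{\left(t,u \right)} = -579 - 190 t u$ ($F{\left(t,u \right)} = - 190 t u - 579 = -579 - 190 t u$)
$\frac{F{\left(p{\left(-7 \right)},-579 \right)}}{-717750} = \frac{-579 - 190 \left(-4 - -7\right) \left(-579\right)}{-717750} = \left(-579 - 190 \left(-4 + 7\right) \left(-579\right)\right) \left(- \frac{1}{717750}\right) = \left(-579 - 570 \left(-579\right)\right) \left(- \frac{1}{717750}\right) = \left(-579 + 330030\right) \left(- \frac{1}{717750}\right) = 329451 \left(- \frac{1}{717750}\right) = - \frac{109817}{239250}$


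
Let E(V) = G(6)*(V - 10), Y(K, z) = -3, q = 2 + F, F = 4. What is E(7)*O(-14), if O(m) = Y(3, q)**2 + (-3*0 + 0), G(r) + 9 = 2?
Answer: 189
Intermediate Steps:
G(r) = -7 (G(r) = -9 + 2 = -7)
q = 6 (q = 2 + 4 = 6)
E(V) = 70 - 7*V (E(V) = -7*(V - 10) = -7*(-10 + V) = 70 - 7*V)
O(m) = 9 (O(m) = (-3)**2 + (-3*0 + 0) = 9 + (0 + 0) = 9 + 0 = 9)
E(7)*O(-14) = (70 - 7*7)*9 = (70 - 49)*9 = 21*9 = 189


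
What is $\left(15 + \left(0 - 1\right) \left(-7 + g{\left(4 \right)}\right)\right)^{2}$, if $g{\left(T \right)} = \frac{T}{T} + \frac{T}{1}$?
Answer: $289$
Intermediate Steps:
$g{\left(T \right)} = 1 + T$ ($g{\left(T \right)} = 1 + T 1 = 1 + T$)
$\left(15 + \left(0 - 1\right) \left(-7 + g{\left(4 \right)}\right)\right)^{2} = \left(15 + \left(0 - 1\right) \left(-7 + \left(1 + 4\right)\right)\right)^{2} = \left(15 - \left(-7 + 5\right)\right)^{2} = \left(15 - -2\right)^{2} = \left(15 + 2\right)^{2} = 17^{2} = 289$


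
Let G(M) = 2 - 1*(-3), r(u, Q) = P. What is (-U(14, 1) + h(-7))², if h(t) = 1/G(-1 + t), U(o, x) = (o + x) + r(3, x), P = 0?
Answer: 5476/25 ≈ 219.04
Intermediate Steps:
r(u, Q) = 0
G(M) = 5 (G(M) = 2 + 3 = 5)
U(o, x) = o + x (U(o, x) = (o + x) + 0 = o + x)
h(t) = ⅕ (h(t) = 1/5 = ⅕)
(-U(14, 1) + h(-7))² = (-(14 + 1) + ⅕)² = (-1*15 + ⅕)² = (-15 + ⅕)² = (-74/5)² = 5476/25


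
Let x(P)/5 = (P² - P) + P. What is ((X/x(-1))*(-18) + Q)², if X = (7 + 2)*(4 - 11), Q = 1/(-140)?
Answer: 1008126001/19600 ≈ 51435.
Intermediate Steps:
Q = -1/140 ≈ -0.0071429
X = -63 (X = 9*(-7) = -63)
x(P) = 5*P² (x(P) = 5*((P² - P) + P) = 5*P²)
((X/x(-1))*(-18) + Q)² = (-63/(5*(-1)²)*(-18) - 1/140)² = (-63/(5*1)*(-18) - 1/140)² = (-63/5*(-18) - 1/140)² = (1134/5 - 1/140)² = (31751/140)² = 1008126001/19600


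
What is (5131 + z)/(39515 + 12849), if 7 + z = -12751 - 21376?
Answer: -2231/4028 ≈ -0.55387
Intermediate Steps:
z = -34134 (z = -7 + (-12751 - 21376) = -7 - 34127 = -34134)
(5131 + z)/(39515 + 12849) = (5131 - 34134)/(39515 + 12849) = -29003/52364 = -29003*1/52364 = -2231/4028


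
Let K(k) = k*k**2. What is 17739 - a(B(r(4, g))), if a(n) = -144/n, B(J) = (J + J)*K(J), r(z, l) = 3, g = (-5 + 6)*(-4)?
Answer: 159659/9 ≈ 17740.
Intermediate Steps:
K(k) = k**3
g = -4 (g = 1*(-4) = -4)
B(J) = 2*J**4 (B(J) = (J + J)*J**3 = (2*J)*J**3 = 2*J**4)
17739 - a(B(r(4, g))) = 17739 - (-144)/(2*3**4) = 17739 - (-144)/(2*81) = 17739 - (-144)/162 = 17739 - 1*(-8/9) = 17739 + 8/9 = 159659/9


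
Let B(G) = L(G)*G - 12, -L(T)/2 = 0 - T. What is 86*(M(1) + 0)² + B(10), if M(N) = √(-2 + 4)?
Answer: 360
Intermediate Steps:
L(T) = 2*T (L(T) = -2*(0 - T) = -(-2)*T = 2*T)
B(G) = -12 + 2*G² (B(G) = (2*G)*G - 12 = 2*G² - 12 = -12 + 2*G²)
M(N) = √2
86*(M(1) + 0)² + B(10) = 86*(√2 + 0)² + (-12 + 2*10²) = 86*(√2)² + (-12 + 2*100) = 86*2 + (-12 + 200) = 172 + 188 = 360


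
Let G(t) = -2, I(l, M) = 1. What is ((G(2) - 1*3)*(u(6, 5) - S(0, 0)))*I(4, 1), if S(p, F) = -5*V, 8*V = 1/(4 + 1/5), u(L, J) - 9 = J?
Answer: -11885/168 ≈ -70.744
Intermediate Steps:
u(L, J) = 9 + J
V = 5/168 (V = 1/(8*(4 + 1/5)) = 1/(8*(4 + ⅕)) = 1/(8*(21/5)) = (⅛)*(5/21) = 5/168 ≈ 0.029762)
S(p, F) = -25/168 (S(p, F) = -5*5/168 = -25/168)
((G(2) - 1*3)*(u(6, 5) - S(0, 0)))*I(4, 1) = ((-2 - 1*3)*((9 + 5) - 1*(-25/168)))*1 = ((-2 - 3)*(14 + 25/168))*1 = -5*2377/168*1 = -11885/168*1 = -11885/168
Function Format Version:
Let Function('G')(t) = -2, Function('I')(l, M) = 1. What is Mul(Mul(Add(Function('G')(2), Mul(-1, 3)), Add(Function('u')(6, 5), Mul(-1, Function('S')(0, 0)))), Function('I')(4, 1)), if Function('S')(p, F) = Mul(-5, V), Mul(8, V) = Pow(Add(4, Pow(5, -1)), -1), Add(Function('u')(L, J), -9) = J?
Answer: Rational(-11885, 168) ≈ -70.744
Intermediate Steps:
Function('u')(L, J) = Add(9, J)
V = Rational(5, 168) (V = Mul(Rational(1, 8), Pow(Add(4, Pow(5, -1)), -1)) = Mul(Rational(1, 8), Pow(Add(4, Rational(1, 5)), -1)) = Mul(Rational(1, 8), Pow(Rational(21, 5), -1)) = Mul(Rational(1, 8), Rational(5, 21)) = Rational(5, 168) ≈ 0.029762)
Function('S')(p, F) = Rational(-25, 168) (Function('S')(p, F) = Mul(-5, Rational(5, 168)) = Rational(-25, 168))
Mul(Mul(Add(Function('G')(2), Mul(-1, 3)), Add(Function('u')(6, 5), Mul(-1, Function('S')(0, 0)))), Function('I')(4, 1)) = Mul(Mul(Add(-2, Mul(-1, 3)), Add(Add(9, 5), Mul(-1, Rational(-25, 168)))), 1) = Mul(Mul(Add(-2, -3), Add(14, Rational(25, 168))), 1) = Mul(Mul(-5, Rational(2377, 168)), 1) = Mul(Rational(-11885, 168), 1) = Rational(-11885, 168)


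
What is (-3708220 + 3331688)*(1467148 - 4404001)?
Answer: 1105819133796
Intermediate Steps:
(-3708220 + 3331688)*(1467148 - 4404001) = -376532*(-2936853) = 1105819133796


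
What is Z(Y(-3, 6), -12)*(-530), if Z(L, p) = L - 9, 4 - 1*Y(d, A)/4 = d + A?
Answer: 2650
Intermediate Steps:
Y(d, A) = 16 - 4*A - 4*d (Y(d, A) = 16 - 4*(d + A) = 16 - 4*(A + d) = 16 + (-4*A - 4*d) = 16 - 4*A - 4*d)
Z(L, p) = -9 + L
Z(Y(-3, 6), -12)*(-530) = (-9 + (16 - 4*6 - 4*(-3)))*(-530) = (-9 + (16 - 24 + 12))*(-530) = (-9 + 4)*(-530) = -5*(-530) = 2650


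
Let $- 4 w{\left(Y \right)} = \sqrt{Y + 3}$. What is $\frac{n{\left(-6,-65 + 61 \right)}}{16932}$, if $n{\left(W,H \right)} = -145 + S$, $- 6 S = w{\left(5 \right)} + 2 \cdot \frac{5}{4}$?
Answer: $- \frac{1745}{203184} + \frac{\sqrt{2}}{203184} \approx -0.0085813$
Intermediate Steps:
$w{\left(Y \right)} = - \frac{\sqrt{3 + Y}}{4}$ ($w{\left(Y \right)} = - \frac{\sqrt{Y + 3}}{4} = - \frac{\sqrt{3 + Y}}{4}$)
$S = - \frac{5}{12} + \frac{\sqrt{2}}{12}$ ($S = - \frac{- \frac{\sqrt{3 + 5}}{4} + 2 \cdot \frac{5}{4}}{6} = - \frac{- \frac{\sqrt{8}}{4} + 2 \cdot 5 \cdot \frac{1}{4}}{6} = - \frac{- \frac{2 \sqrt{2}}{4} + 2 \cdot \frac{5}{4}}{6} = - \frac{- \frac{\sqrt{2}}{2} + \frac{5}{2}}{6} = - \frac{\frac{5}{2} - \frac{\sqrt{2}}{2}}{6} = - \frac{5}{12} + \frac{\sqrt{2}}{12} \approx -0.29882$)
$n{\left(W,H \right)} = - \frac{1745}{12} + \frac{\sqrt{2}}{12}$ ($n{\left(W,H \right)} = -145 - \left(\frac{5}{12} - \frac{\sqrt{2}}{12}\right) = - \frac{1745}{12} + \frac{\sqrt{2}}{12}$)
$\frac{n{\left(-6,-65 + 61 \right)}}{16932} = \frac{- \frac{1745}{12} + \frac{\sqrt{2}}{12}}{16932} = \left(- \frac{1745}{12} + \frac{\sqrt{2}}{12}\right) \frac{1}{16932} = - \frac{1745}{203184} + \frac{\sqrt{2}}{203184}$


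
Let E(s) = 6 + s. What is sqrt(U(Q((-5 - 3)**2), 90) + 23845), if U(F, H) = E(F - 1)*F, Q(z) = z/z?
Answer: sqrt(23851) ≈ 154.44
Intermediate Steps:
Q(z) = 1
U(F, H) = F*(5 + F) (U(F, H) = (6 + (F - 1))*F = (6 + (-1 + F))*F = (5 + F)*F = F*(5 + F))
sqrt(U(Q((-5 - 3)**2), 90) + 23845) = sqrt(1*(5 + 1) + 23845) = sqrt(1*6 + 23845) = sqrt(6 + 23845) = sqrt(23851)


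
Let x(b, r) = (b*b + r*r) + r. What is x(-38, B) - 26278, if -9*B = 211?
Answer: -1968932/81 ≈ -24308.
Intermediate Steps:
B = -211/9 (B = -⅑*211 = -211/9 ≈ -23.444)
x(b, r) = r + b² + r² (x(b, r) = (b² + r²) + r = r + b² + r²)
x(-38, B) - 26278 = (-211/9 + (-38)² + (-211/9)²) - 26278 = (-211/9 + 1444 + 44521/81) - 26278 = 159586/81 - 26278 = -1968932/81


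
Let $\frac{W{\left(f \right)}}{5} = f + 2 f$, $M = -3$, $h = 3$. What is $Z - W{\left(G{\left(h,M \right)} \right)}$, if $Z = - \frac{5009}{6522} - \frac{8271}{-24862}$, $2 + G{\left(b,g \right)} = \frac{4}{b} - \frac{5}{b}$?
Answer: $\frac{1401164611}{40537491} \approx 34.565$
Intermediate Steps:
$G{\left(b,g \right)} = -2 - \frac{1}{b}$ ($G{\left(b,g \right)} = -2 + \left(\frac{4}{b} - \frac{5}{b}\right) = -2 - \frac{1}{b}$)
$Z = - \frac{17647574}{40537491}$ ($Z = \left(-5009\right) \frac{1}{6522} - - \frac{8271}{24862} = - \frac{5009}{6522} + \frac{8271}{24862} = - \frac{17647574}{40537491} \approx -0.43534$)
$W{\left(f \right)} = 15 f$ ($W{\left(f \right)} = 5 \left(f + 2 f\right) = 5 \cdot 3 f = 15 f$)
$Z - W{\left(G{\left(h,M \right)} \right)} = - \frac{17647574}{40537491} - 15 \left(-2 - \frac{1}{3}\right) = - \frac{17647574}{40537491} - 15 \left(- \frac{7}{3}\right) = - \frac{17647574}{40537491} - -35 = - \frac{17647574}{40537491} + 35 = \frac{1401164611}{40537491}$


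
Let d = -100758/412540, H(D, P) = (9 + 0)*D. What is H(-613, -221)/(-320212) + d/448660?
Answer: 127638793702263/7408512746204600 ≈ 0.017229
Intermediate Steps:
H(D, P) = 9*D
d = -50379/206270 (d = -100758*1/412540 = -50379/206270 ≈ -0.24424)
H(-613, -221)/(-320212) + d/448660 = (9*(-613))/(-320212) - 50379/206270/448660 = -5517*(-1/320212) - 50379/206270*1/448660 = 5517/320212 - 50379/92545098200 = 127638793702263/7408512746204600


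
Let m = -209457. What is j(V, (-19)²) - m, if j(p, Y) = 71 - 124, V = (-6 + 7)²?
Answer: 209404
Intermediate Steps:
V = 1 (V = 1² = 1)
j(p, Y) = -53
j(V, (-19)²) - m = -53 - 1*(-209457) = -53 + 209457 = 209404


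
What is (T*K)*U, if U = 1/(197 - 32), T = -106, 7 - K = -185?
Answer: -6784/55 ≈ -123.35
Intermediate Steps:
K = 192 (K = 7 - 1*(-185) = 7 + 185 = 192)
U = 1/165 ≈ 0.0060606
(T*K)*U = -106*192*(1/165) = -20352*1/165 = -6784/55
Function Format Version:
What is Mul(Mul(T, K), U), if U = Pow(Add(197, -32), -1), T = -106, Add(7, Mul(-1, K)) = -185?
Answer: Rational(-6784, 55) ≈ -123.35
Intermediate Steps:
K = 192 (K = Add(7, Mul(-1, -185)) = Add(7, 185) = 192)
U = Rational(1, 165) (U = Pow(165, -1) = Rational(1, 165) ≈ 0.0060606)
Mul(Mul(T, K), U) = Mul(Mul(-106, 192), Rational(1, 165)) = Mul(-20352, Rational(1, 165)) = Rational(-6784, 55)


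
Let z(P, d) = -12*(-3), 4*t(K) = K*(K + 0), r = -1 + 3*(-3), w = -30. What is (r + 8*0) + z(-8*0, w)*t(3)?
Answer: 71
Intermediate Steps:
r = -10 (r = -1 - 9 = -10)
t(K) = K²/4 (t(K) = (K*(K + 0))/4 = (K*K)/4 = K²/4)
z(P, d) = 36
(r + 8*0) + z(-8*0, w)*t(3) = (-10 + 8*0) + 36*((¼)*3²) = (-10 + 0) + 36*((¼)*9) = -10 + 36*(9/4) = -10 + 81 = 71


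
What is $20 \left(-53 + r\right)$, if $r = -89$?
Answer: $-2840$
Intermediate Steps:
$20 \left(-53 + r\right) = 20 \left(-53 - 89\right) = 20 \left(-142\right) = -2840$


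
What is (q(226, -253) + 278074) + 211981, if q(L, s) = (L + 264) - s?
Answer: 490798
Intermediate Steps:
q(L, s) = 264 + L - s (q(L, s) = (264 + L) - s = 264 + L - s)
(q(226, -253) + 278074) + 211981 = ((264 + 226 - 1*(-253)) + 278074) + 211981 = ((264 + 226 + 253) + 278074) + 211981 = (743 + 278074) + 211981 = 278817 + 211981 = 490798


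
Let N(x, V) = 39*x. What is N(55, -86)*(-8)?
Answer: -17160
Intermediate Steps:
N(55, -86)*(-8) = (39*55)*(-8) = 2145*(-8) = -17160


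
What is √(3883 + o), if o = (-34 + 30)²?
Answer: √3899 ≈ 62.442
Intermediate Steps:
o = 16 (o = (-4)² = 16)
√(3883 + o) = √(3883 + 16) = √3899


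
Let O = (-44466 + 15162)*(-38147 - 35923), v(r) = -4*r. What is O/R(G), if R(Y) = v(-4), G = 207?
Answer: 135659205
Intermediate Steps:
R(Y) = 16 (R(Y) = -4*(-4) = 16)
O = 2170547280 (O = -29304*(-74070) = 2170547280)
O/R(G) = 2170547280/16 = 2170547280*(1/16) = 135659205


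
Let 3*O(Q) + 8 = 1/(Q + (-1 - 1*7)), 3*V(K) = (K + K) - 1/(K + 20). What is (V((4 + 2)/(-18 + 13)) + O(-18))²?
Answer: 114147856/9333025 ≈ 12.231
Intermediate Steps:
V(K) = -1/(3*(20 + K)) + 2*K/3 (V(K) = ((K + K) - 1/(K + 20))/3 = (2*K - 1/(20 + K))/3 = (-1/(20 + K) + 2*K)/3 = -1/(3*(20 + K)) + 2*K/3)
O(Q) = -8/3 + 1/(3*(-8 + Q)) (O(Q) = -8/3 + 1/(3*(Q + (-1 - 1*7))) = -8/3 + 1/(3*(Q + (-1 - 7))) = -8/3 + 1/(3*(Q - 8)) = -8/3 + 1/(3*(-8 + Q)))
(V((4 + 2)/(-18 + 13)) + O(-18))² = ((-1 + 2*((4 + 2)/(-18 + 13))² + 40*((4 + 2)/(-18 + 13)))/(3*(20 + (4 + 2)/(-18 + 13))) + (65 - 8*(-18))/(3*(-8 - 18)))² = ((-1 + 2*(6/(-5))² + 40*(6/(-5)))/(3*(20 + 6/(-5))) + (⅓)*(65 + 144)/(-26))² = ((-1 + 2*(6*(-⅕))² + 40*(6*(-⅕)))/(3*(20 + 6*(-⅕))) + (⅓)*(-1/26)*209)² = ((-1 + 2*(-6/5)² + 40*(-6/5))/(3*(20 - 6/5)) - 209/78)² = ((-1 + 2*(36/25) - 48)/(3*(94/5)) - 209/78)² = ((⅓)*(5/94)*(-1 + 72/25 - 48) - 209/78)² = ((⅓)*(5/94)*(-1153/25) - 209/78)² = (-1153/1410 - 209/78)² = (-10684/3055)² = 114147856/9333025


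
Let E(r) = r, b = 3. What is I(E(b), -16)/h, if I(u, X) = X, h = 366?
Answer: -8/183 ≈ -0.043716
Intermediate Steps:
I(E(b), -16)/h = -16/366 = -16*1/366 = -8/183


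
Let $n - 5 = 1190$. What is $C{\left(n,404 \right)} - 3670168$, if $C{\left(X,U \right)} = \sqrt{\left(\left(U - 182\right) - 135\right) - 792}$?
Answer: $-3670168 + i \sqrt{705} \approx -3.6702 \cdot 10^{6} + 26.552 i$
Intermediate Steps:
$n = 1195$ ($n = 5 + 1190 = 1195$)
$C{\left(X,U \right)} = \sqrt{-1109 + U}$ ($C{\left(X,U \right)} = \sqrt{\left(\left(-182 + U\right) - 135\right) - 792} = \sqrt{\left(-317 + U\right) - 792} = \sqrt{-1109 + U}$)
$C{\left(n,404 \right)} - 3670168 = \sqrt{-1109 + 404} - 3670168 = \sqrt{-705} - 3670168 = i \sqrt{705} - 3670168 = -3670168 + i \sqrt{705}$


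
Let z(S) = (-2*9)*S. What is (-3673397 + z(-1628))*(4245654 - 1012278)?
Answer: -11782722847968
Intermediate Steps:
z(S) = -18*S
(-3673397 + z(-1628))*(4245654 - 1012278) = (-3673397 - 18*(-1628))*(4245654 - 1012278) = (-3673397 + 29304)*3233376 = -3644093*3233376 = -11782722847968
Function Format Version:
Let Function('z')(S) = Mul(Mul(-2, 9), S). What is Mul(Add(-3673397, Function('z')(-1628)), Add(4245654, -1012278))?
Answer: -11782722847968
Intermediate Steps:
Function('z')(S) = Mul(-18, S)
Mul(Add(-3673397, Function('z')(-1628)), Add(4245654, -1012278)) = Mul(Add(-3673397, Mul(-18, -1628)), Add(4245654, -1012278)) = Mul(Add(-3673397, 29304), 3233376) = Mul(-3644093, 3233376) = -11782722847968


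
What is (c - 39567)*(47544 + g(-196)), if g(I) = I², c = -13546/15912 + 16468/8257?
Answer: -186811179231670/54927 ≈ -3.4011e+9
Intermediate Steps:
c = 251153/219708 (c = -13546*1/15912 + 16468*(1/8257) = -521/612 + 716/359 = 251153/219708 ≈ 1.1431)
(c - 39567)*(47544 + g(-196)) = (251153/219708 - 39567)*(47544 + (-196)²) = -8692935283*(47544 + 38416)/219708 = -8692935283/219708*85960 = -186811179231670/54927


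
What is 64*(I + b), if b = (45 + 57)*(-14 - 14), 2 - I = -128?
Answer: -174464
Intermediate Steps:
I = 130 (I = 2 - 1*(-128) = 2 + 128 = 130)
b = -2856 (b = 102*(-28) = -2856)
64*(I + b) = 64*(130 - 2856) = 64*(-2726) = -174464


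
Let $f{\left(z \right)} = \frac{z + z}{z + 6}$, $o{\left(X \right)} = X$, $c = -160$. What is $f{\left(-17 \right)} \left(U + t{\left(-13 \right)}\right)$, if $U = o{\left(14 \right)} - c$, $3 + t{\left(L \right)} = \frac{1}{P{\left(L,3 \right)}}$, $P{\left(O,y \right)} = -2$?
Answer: $527$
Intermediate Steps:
$f{\left(z \right)} = \frac{2 z}{6 + z}$
$t{\left(L \right)} = - \frac{7}{2}$ ($t{\left(L \right)} = -3 + \frac{1}{-2} = -3 - \frac{1}{2} = - \frac{7}{2}$)
$U = 174$ ($U = 14 - -160 = 14 + 160 = 174$)
$f{\left(-17 \right)} \left(U + t{\left(-13 \right)}\right) = 2 \left(-17\right) \frac{1}{6 - 17} \left(174 - \frac{7}{2}\right) = 2 \left(-17\right) \frac{1}{-11} \cdot \frac{341}{2} = 2 \left(-17\right) \left(- \frac{1}{11}\right) \frac{341}{2} = \frac{34}{11} \cdot \frac{341}{2} = 527$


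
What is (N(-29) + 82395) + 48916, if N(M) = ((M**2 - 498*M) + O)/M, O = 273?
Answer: 3792463/29 ≈ 1.3077e+5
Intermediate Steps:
N(M) = (273 + M**2 - 498*M)/M (N(M) = ((M**2 - 498*M) + 273)/M = (273 + M**2 - 498*M)/M)
(N(-29) + 82395) + 48916 = ((-498 - 29 + 273/(-29)) + 82395) + 48916 = ((-498 - 29 + 273*(-1/29)) + 82395) + 48916 = ((-498 - 29 - 273/29) + 82395) + 48916 = (-15556/29 + 82395) + 48916 = 2373899/29 + 48916 = 3792463/29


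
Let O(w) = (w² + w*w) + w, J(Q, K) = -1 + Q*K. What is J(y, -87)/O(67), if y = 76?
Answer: -6613/9045 ≈ -0.73112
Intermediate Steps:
J(Q, K) = -1 + K*Q
O(w) = w + 2*w² (O(w) = (w² + w²) + w = 2*w² + w = w + 2*w²)
J(y, -87)/O(67) = (-1 - 87*76)/((67*(1 + 2*67))) = (-1 - 6612)/((67*(1 + 134))) = -6613/(67*135) = -6613/9045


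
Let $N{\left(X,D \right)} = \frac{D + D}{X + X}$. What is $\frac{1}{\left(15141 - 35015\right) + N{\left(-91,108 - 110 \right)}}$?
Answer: $- \frac{91}{1808532} \approx -5.0317 \cdot 10^{-5}$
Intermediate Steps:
$N{\left(X,D \right)} = \frac{D}{X}$ ($N{\left(X,D \right)} = \frac{2 D}{2 X} = 2 D \frac{1}{2 X} = \frac{D}{X}$)
$\frac{1}{\left(15141 - 35015\right) + N{\left(-91,108 - 110 \right)}} = \frac{1}{\left(15141 - 35015\right) + \frac{108 - 110}{-91}} = \frac{1}{\left(15141 - 35015\right) + \left(108 - 110\right) \left(- \frac{1}{91}\right)} = \frac{1}{-19874 - - \frac{2}{91}} = \frac{1}{-19874 + \frac{2}{91}} = \frac{1}{- \frac{1808532}{91}} = - \frac{91}{1808532}$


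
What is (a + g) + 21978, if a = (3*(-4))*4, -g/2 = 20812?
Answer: -19694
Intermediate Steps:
g = -41624 (g = -2*20812 = -41624)
a = -48 (a = -12*4 = -48)
(a + g) + 21978 = (-48 - 41624) + 21978 = -41672 + 21978 = -19694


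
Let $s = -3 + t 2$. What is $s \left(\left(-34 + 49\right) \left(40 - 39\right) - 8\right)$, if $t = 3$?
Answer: $21$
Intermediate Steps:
$s = 3$ ($s = -3 + 3 \cdot 2 = -3 + 6 = 3$)
$s \left(\left(-34 + 49\right) \left(40 - 39\right) - 8\right) = 3 \left(\left(-34 + 49\right) \left(40 - 39\right) - 8\right) = 3 \left(15 \cdot 1 - 8\right) = 3 \left(15 - 8\right) = 3 \cdot 7 = 21$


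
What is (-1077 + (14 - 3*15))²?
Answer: 1227664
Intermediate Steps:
(-1077 + (14 - 3*15))² = (-1077 + (14 - 45))² = (-1077 - 31)² = (-1108)² = 1227664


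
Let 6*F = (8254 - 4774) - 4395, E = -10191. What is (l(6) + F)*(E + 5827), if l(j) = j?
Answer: 639326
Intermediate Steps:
F = -305/2 (F = ((8254 - 4774) - 4395)/6 = (3480 - 4395)/6 = (⅙)*(-915) = -305/2 ≈ -152.50)
(l(6) + F)*(E + 5827) = (6 - 305/2)*(-10191 + 5827) = -293/2*(-4364) = 639326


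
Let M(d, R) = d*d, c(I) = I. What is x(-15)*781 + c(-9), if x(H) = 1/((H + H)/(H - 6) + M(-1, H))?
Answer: 5314/17 ≈ 312.59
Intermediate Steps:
M(d, R) = d²
x(H) = 1/(1 + 2*H/(-6 + H)) (x(H) = 1/((H + H)/(H - 6) + (-1)²) = 1/((2*H)/(-6 + H) + 1) = 1/(2*H/(-6 + H) + 1) = 1/(1 + 2*H/(-6 + H)))
x(-15)*781 + c(-9) = ((-6 - 15)/(3*(-2 - 15)))*781 - 9 = ((⅓)*(-21)/(-17))*781 - 9 = ((⅓)*(-1/17)*(-21))*781 - 9 = (7/17)*781 - 9 = 5467/17 - 9 = 5314/17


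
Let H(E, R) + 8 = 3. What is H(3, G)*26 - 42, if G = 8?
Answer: -172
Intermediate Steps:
H(E, R) = -5 (H(E, R) = -8 + 3 = -5)
H(3, G)*26 - 42 = -5*26 - 42 = -130 - 42 = -172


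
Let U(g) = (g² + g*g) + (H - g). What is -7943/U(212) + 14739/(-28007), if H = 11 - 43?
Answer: -1543722517/2510659508 ≈ -0.61487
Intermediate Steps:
H = -32
U(g) = -32 - g + 2*g² (U(g) = (g² + g*g) + (-32 - g) = (g² + g²) + (-32 - g) = 2*g² + (-32 - g) = -32 - g + 2*g²)
-7943/U(212) + 14739/(-28007) = -7943/(-32 - 1*212 + 2*212²) + 14739/(-28007) = -7943/(-32 - 212 + 2*44944) + 14739*(-1/28007) = -7943/(-32 - 212 + 89888) - 14739/28007 = -7943/89644 - 14739/28007 = -1543722517/2510659508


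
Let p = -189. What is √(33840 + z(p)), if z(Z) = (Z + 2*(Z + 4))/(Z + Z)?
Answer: √537267318/126 ≈ 183.96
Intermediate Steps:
z(Z) = (8 + 3*Z)/(2*Z) (z(Z) = (Z + 2*(4 + Z))/((2*Z)) = (Z + (8 + 2*Z))*(1/(2*Z)) = (8 + 3*Z)*(1/(2*Z)) = (8 + 3*Z)/(2*Z))
√(33840 + z(p)) = √(33840 + (3/2 + 4/(-189))) = √(33840 + (3/2 + 4*(-1/189))) = √(33840 + (3/2 - 4/189)) = √(33840 + 559/378) = √(12792079/378) = √537267318/126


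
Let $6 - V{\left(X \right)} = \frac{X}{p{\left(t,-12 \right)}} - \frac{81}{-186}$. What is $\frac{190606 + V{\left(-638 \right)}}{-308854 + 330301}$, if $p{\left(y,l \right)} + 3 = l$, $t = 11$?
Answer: $\frac{177229199}{19945710} \approx 8.8856$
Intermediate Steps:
$p{\left(y,l \right)} = -3 + l$
$V{\left(X \right)} = \frac{345}{62} + \frac{X}{15}$ ($V{\left(X \right)} = 6 - \left(\frac{X}{-3 - 12} - \frac{81}{-186}\right) = 6 - \left(\frac{X}{-15} - - \frac{27}{62}\right) = 6 - \left(X \left(- \frac{1}{15}\right) + \frac{27}{62}\right) = 6 - \left(- \frac{X}{15} + \frac{27}{62}\right) = 6 - \left(\frac{27}{62} - \frac{X}{15}\right) = 6 + \left(- \frac{27}{62} + \frac{X}{15}\right) = \frac{345}{62} + \frac{X}{15}$)
$\frac{190606 + V{\left(-638 \right)}}{-308854 + 330301} = \frac{190606 + \left(\frac{345}{62} + \frac{1}{15} \left(-638\right)\right)}{-308854 + 330301} = \frac{190606 + \left(\frac{345}{62} - \frac{638}{15}\right)}{21447} = \left(190606 - \frac{34381}{930}\right) \frac{1}{21447} = \frac{177229199}{930} \cdot \frac{1}{21447} = \frac{177229199}{19945710}$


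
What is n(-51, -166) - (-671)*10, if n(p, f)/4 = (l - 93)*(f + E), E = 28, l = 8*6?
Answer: 31550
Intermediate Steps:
l = 48
n(p, f) = -5040 - 180*f (n(p, f) = 4*((48 - 93)*(f + 28)) = 4*(-45*(28 + f)) = 4*(-1260 - 45*f) = -5040 - 180*f)
n(-51, -166) - (-671)*10 = (-5040 - 180*(-166)) - (-671)*10 = (-5040 + 29880) - 1*(-6710) = 24840 + 6710 = 31550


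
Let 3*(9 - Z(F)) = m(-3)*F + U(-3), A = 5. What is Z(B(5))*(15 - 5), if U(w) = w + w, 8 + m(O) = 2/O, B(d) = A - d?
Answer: 110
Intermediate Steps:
B(d) = 5 - d
m(O) = -8 + 2/O
U(w) = 2*w
Z(F) = 11 + 26*F/9 (Z(F) = 9 - ((-8 + 2/(-3))*F + 2*(-3))/3 = 9 - ((-8 + 2*(-1/3))*F - 6)/3 = 9 - ((-8 - 2/3)*F - 6)/3 = 9 - (-26*F/3 - 6)/3 = 9 - (-6 - 26*F/3)/3 = 9 + (2 + 26*F/9) = 11 + 26*F/9)
Z(B(5))*(15 - 5) = (11 + 26*(5 - 1*5)/9)*(15 - 5) = (11 + 26*(5 - 5)/9)*10 = (11 + (26/9)*0)*10 = (11 + 0)*10 = 11*10 = 110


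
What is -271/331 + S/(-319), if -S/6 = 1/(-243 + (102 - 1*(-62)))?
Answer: -6831457/8341531 ≈ -0.81897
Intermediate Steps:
S = 6/79 (S = -6/(-243 + (102 - 1*(-62))) = -6/(-243 + (102 + 62)) = -6/(-243 + 164) = -6/(-79) = -6*(-1/79) = 6/79 ≈ 0.075949)
-271/331 + S/(-319) = -271/331 + (6/79)/(-319) = -271*1/331 + (6/79)*(-1/319) = -271/331 - 6/25201 = -6831457/8341531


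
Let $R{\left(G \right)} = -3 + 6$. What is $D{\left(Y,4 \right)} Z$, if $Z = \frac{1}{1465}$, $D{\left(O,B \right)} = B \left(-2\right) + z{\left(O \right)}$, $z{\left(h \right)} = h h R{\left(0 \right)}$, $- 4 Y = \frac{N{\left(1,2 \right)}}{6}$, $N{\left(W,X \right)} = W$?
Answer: $- \frac{307}{56256} \approx -0.0054572$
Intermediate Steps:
$R{\left(G \right)} = 3$
$Y = - \frac{1}{24}$ ($Y = - \frac{1 \cdot \frac{1}{6}}{4} = \left(- \frac{1}{4}\right) \frac{1}{6} = - \frac{1}{24} \approx -0.041667$)
$z{\left(h \right)} = 3 h^{2}$ ($z{\left(h \right)} = h h 3 = h^{2} \cdot 3 = 3 h^{2}$)
$D{\left(O,B \right)} = - 2 B + 3 O^{2}$ ($D{\left(O,B \right)} = B \left(-2\right) + 3 O^{2} = - 2 B + 3 O^{2}$)
$Z = \frac{1}{1465} \approx 0.00068259$
$D{\left(Y,4 \right)} Z = \left(\left(-2\right) 4 + 3 \left(- \frac{1}{24}\right)^{2}\right) \frac{1}{1465} = \left(-8 + 3 \cdot \frac{1}{576}\right) \frac{1}{1465} = \left(-8 + \frac{1}{192}\right) \frac{1}{1465} = \left(- \frac{1535}{192}\right) \frac{1}{1465} = - \frac{307}{56256}$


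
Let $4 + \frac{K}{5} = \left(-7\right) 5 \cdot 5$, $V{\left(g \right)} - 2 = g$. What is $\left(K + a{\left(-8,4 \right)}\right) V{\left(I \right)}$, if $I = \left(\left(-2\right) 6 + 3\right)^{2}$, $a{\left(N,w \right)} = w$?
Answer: $-73953$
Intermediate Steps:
$I = 81$ ($I = \left(-12 + 3\right)^{2} = \left(-9\right)^{2} = 81$)
$V{\left(g \right)} = 2 + g$
$K = -895$ ($K = -20 + 5 \left(-7\right) 5 \cdot 5 = -20 + 5 \left(\left(-35\right) 5\right) = -20 + 5 \left(-175\right) = -20 - 875 = -895$)
$\left(K + a{\left(-8,4 \right)}\right) V{\left(I \right)} = \left(-895 + 4\right) \left(2 + 81\right) = \left(-891\right) 83 = -73953$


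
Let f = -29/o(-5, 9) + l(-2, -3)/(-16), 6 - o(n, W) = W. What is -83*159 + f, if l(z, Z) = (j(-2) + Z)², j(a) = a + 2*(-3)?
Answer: -633355/48 ≈ -13195.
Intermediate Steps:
j(a) = -6 + a (j(a) = a - 6 = -6 + a)
l(z, Z) = (-8 + Z)² (l(z, Z) = ((-6 - 2) + Z)² = (-8 + Z)²)
o(n, W) = 6 - W
f = 101/48 (f = -29/(6 - 1*9) + (-8 - 3)²/(-16) = -29/(6 - 9) + (-11)²*(-1/16) = -29/(-3) + 121*(-1/16) = -29*(-⅓) - 121/16 = 29/3 - 121/16 = 101/48 ≈ 2.1042)
-83*159 + f = -83*159 + 101/48 = -13197 + 101/48 = -633355/48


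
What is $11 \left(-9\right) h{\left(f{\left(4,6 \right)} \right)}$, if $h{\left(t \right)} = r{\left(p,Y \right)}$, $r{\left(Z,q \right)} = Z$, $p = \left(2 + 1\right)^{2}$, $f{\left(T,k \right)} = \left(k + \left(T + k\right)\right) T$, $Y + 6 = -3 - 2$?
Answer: $-891$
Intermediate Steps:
$Y = -11$ ($Y = -6 - 5 = -11$)
$f{\left(T,k \right)} = T \left(T + 2 k\right)$ ($f{\left(T,k \right)} = \left(T + 2 k\right) T = T \left(T + 2 k\right)$)
$p = 9$ ($p = 3^{2} = 9$)
$h{\left(t \right)} = 9$
$11 \left(-9\right) h{\left(f{\left(4,6 \right)} \right)} = 11 \left(-9\right) 9 = \left(-99\right) 9 = -891$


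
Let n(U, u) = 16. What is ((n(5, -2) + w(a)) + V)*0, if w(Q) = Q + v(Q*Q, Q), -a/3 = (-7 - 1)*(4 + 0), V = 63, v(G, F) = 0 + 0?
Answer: 0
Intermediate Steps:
v(G, F) = 0
a = 96 (a = -3*(-7 - 1)*(4 + 0) = -(-24)*4 = -3*(-32) = 96)
w(Q) = Q (w(Q) = Q + 0 = Q)
((n(5, -2) + w(a)) + V)*0 = ((16 + 96) + 63)*0 = (112 + 63)*0 = 175*0 = 0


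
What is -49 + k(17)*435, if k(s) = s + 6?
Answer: 9956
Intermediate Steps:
k(s) = 6 + s
-49 + k(17)*435 = -49 + (6 + 17)*435 = -49 + 23*435 = -49 + 10005 = 9956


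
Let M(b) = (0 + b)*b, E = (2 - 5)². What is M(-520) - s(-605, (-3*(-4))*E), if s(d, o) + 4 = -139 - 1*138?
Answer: 270681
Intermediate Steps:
E = 9 (E = (-3)² = 9)
M(b) = b² (M(b) = b*b = b²)
s(d, o) = -281 (s(d, o) = -4 + (-139 - 1*138) = -4 + (-139 - 138) = -4 - 277 = -281)
M(-520) - s(-605, (-3*(-4))*E) = (-520)² - 1*(-281) = 270400 + 281 = 270681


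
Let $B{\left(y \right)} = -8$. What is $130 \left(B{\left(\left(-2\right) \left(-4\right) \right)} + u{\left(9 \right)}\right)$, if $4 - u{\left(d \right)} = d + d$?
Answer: $-2860$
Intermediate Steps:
$u{\left(d \right)} = 4 - 2 d$ ($u{\left(d \right)} = 4 - \left(d + d\right) = 4 - 2 d$)
$130 \left(B{\left(\left(-2\right) \left(-4\right) \right)} + u{\left(9 \right)}\right) = 130 \left(-8 + \left(4 - 18\right)\right) = 130 \left(-8 - 14\right) = 130 \left(-22\right) = -2860$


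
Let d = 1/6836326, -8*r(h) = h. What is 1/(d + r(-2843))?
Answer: 27345304/9717837413 ≈ 0.0028139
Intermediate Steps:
r(h) = -h/8
d = 1/6836326 ≈ 1.4628e-7
1/(d + r(-2843)) = 1/(1/6836326 - 1/8*(-2843)) = 1/(1/6836326 + 2843/8) = 1/(9717837413/27345304) = 27345304/9717837413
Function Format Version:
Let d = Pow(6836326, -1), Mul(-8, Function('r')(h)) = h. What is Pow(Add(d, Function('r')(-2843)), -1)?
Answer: Rational(27345304, 9717837413) ≈ 0.0028139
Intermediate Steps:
Function('r')(h) = Mul(Rational(-1, 8), h)
d = Rational(1, 6836326) ≈ 1.4628e-7
Pow(Add(d, Function('r')(-2843)), -1) = Pow(Add(Rational(1, 6836326), Mul(Rational(-1, 8), -2843)), -1) = Pow(Add(Rational(1, 6836326), Rational(2843, 8)), -1) = Pow(Rational(9717837413, 27345304), -1) = Rational(27345304, 9717837413)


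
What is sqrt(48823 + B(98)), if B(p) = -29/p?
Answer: 15*sqrt(42530)/14 ≈ 220.96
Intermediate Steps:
sqrt(48823 + B(98)) = sqrt(48823 - 29/98) = sqrt(4784625/98) = 15*sqrt(42530)/14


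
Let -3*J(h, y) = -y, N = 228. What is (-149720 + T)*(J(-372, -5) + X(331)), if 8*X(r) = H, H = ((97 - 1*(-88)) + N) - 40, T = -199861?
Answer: -125732633/8 ≈ -1.5717e+7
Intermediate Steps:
H = 373 (H = ((97 - 1*(-88)) + 228) - 40 = ((97 + 88) + 228) - 40 = (185 + 228) - 40 = 413 - 40 = 373)
J(h, y) = y/3 (J(h, y) = -(-1)*y/3 = y/3)
X(r) = 373/8 (X(r) = (⅛)*373 = 373/8)
(-149720 + T)*(J(-372, -5) + X(331)) = (-149720 - 199861)*((⅓)*(-5) + 373/8) = -349581*(-5/3 + 373/8) = -349581*1079/24 = -125732633/8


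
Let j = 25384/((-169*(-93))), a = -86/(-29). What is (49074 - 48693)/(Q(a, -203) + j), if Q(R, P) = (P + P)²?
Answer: 5988177/2590752796 ≈ 0.0023114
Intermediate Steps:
a = 86/29 (a = -86*(-1/29) = 86/29 ≈ 2.9655)
Q(R, P) = 4*P² (Q(R, P) = (2*P)² = 4*P²)
j = 25384/15717 ≈ 1.6151
(49074 - 48693)/(Q(a, -203) + j) = (49074 - 48693)/(4*(-203)² + 25384/15717) = 381/(4*41209 + 25384/15717) = 381/(164836 + 25384/15717) = 381/(2590752796/15717) = 381*(15717/2590752796) = 5988177/2590752796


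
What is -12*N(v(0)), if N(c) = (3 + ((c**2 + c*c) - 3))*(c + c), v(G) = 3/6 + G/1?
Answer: -6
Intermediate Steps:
v(G) = 1/2 + G (v(G) = 3*(1/6) + G*1 = 1/2 + G)
N(c) = 4*c**3 (N(c) = (3 + ((c**2 + c**2) - 3))*(2*c) = (3 + (2*c**2 - 3))*(2*c) = (3 + (-3 + 2*c**2))*(2*c) = (2*c**2)*(2*c) = 4*c**3)
-12*N(v(0)) = -48*(1/2 + 0)**3 = -48*(1/2)**3 = -48/8 = -12*1/2 = -6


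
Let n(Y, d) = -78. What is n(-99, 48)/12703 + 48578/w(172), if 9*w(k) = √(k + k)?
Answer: -78/12703 + 218601*√86/86 ≈ 23572.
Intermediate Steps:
w(k) = √2*√k/9 (w(k) = √(k + k)/9 = √(2*k)/9 = (√2*√k)/9 = √2*√k/9)
n(-99, 48)/12703 + 48578/w(172) = -78/12703 + 48578/((√2*√172/9)) = -78*1/12703 + 48578/((√2*(2*√43)/9)) = -78/12703 + 48578/((2*√86/9)) = -78/12703 + 48578*(9*√86/172) = -78/12703 + 218601*√86/86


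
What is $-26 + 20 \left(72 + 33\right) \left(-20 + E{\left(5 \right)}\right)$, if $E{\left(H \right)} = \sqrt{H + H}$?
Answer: $-42026 + 2100 \sqrt{10} \approx -35385.0$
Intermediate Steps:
$E{\left(H \right)} = \sqrt{2} \sqrt{H}$ ($E{\left(H \right)} = \sqrt{2 H} = \sqrt{2} \sqrt{H}$)
$-26 + 20 \left(72 + 33\right) \left(-20 + E{\left(5 \right)}\right) = -26 + 20 \left(72 + 33\right) \left(-20 + \sqrt{2} \sqrt{5}\right) = -26 + 20 \cdot 105 \left(-20 + \sqrt{10}\right) = -26 + 20 \left(-2100 + 105 \sqrt{10}\right) = -26 - \left(42000 - 2100 \sqrt{10}\right) = -42026 + 2100 \sqrt{10}$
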